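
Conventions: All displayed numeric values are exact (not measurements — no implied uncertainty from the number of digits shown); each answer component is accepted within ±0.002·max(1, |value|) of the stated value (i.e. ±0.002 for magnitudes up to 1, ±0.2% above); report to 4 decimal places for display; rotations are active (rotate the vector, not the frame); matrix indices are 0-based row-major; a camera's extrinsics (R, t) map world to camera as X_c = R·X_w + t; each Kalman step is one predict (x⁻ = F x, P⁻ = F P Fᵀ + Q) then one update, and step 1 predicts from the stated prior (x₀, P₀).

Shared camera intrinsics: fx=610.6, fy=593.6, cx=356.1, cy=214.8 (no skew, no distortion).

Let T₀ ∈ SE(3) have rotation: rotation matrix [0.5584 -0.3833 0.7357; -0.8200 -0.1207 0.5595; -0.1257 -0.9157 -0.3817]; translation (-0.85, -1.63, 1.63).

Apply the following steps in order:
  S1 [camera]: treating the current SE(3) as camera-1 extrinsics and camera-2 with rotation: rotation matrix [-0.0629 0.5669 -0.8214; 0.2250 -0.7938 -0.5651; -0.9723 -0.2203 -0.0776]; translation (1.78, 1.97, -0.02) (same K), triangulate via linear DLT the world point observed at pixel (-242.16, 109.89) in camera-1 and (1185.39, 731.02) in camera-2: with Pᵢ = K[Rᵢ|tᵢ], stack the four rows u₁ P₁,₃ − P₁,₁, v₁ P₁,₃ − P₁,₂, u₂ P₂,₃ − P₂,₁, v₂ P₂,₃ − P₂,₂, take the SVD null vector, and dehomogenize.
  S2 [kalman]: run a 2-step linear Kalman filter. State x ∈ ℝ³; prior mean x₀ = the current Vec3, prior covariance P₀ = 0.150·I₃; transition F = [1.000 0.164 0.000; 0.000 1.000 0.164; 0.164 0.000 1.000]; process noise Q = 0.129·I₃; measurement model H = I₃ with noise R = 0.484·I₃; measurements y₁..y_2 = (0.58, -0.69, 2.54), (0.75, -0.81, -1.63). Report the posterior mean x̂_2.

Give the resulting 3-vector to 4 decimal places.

result = (-0.1210, -0.1310, 0.1387)

after S1 (triangulate): (-1.2303, 0.4067, 0.8549)
after S2 (kf_track): (-0.1210, -0.1310, 0.1387)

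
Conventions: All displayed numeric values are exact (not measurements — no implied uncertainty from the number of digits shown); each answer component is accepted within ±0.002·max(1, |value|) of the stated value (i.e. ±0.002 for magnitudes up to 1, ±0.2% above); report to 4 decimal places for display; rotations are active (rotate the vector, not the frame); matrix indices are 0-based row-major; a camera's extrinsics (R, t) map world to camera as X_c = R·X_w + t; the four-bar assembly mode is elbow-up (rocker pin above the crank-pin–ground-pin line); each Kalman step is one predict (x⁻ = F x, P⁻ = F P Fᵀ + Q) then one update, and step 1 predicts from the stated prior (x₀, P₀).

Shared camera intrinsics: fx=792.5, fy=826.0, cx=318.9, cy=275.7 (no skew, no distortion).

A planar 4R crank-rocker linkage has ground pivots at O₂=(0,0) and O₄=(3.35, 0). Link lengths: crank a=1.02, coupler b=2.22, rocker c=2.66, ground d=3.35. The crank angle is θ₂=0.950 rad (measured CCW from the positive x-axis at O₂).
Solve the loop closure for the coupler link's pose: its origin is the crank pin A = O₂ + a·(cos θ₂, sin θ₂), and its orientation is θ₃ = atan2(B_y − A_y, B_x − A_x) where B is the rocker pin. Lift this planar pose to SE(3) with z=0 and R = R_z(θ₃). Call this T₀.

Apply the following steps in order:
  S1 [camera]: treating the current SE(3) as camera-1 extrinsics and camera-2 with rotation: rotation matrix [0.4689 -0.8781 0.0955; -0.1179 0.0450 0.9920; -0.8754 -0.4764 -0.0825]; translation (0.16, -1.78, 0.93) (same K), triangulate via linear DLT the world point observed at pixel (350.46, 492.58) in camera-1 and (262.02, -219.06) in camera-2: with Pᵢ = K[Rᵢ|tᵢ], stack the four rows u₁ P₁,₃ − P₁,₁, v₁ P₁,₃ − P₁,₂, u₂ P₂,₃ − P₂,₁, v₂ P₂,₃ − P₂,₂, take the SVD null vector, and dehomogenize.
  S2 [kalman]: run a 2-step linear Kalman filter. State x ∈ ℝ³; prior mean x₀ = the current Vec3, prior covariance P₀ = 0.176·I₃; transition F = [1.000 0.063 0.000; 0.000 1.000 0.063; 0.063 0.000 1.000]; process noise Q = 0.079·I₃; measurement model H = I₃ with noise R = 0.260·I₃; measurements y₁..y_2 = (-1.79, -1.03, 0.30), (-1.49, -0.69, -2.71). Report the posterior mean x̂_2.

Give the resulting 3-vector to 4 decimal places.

result = (-1.4646, -0.6285, -1.0041)

source (fourbar_fk): coupler pose = R=[0.7128 -0.7014 0.0000; 0.7014 0.7128 0.0000; 0.0000 0.0000 1.0000], t=(0.5933, 0.8297, 0.0000)
after S1 (triangulate): (-0.8566, -0.0642, 0.6974)
after S2 (kf_track): (-1.4646, -0.6285, -1.0041)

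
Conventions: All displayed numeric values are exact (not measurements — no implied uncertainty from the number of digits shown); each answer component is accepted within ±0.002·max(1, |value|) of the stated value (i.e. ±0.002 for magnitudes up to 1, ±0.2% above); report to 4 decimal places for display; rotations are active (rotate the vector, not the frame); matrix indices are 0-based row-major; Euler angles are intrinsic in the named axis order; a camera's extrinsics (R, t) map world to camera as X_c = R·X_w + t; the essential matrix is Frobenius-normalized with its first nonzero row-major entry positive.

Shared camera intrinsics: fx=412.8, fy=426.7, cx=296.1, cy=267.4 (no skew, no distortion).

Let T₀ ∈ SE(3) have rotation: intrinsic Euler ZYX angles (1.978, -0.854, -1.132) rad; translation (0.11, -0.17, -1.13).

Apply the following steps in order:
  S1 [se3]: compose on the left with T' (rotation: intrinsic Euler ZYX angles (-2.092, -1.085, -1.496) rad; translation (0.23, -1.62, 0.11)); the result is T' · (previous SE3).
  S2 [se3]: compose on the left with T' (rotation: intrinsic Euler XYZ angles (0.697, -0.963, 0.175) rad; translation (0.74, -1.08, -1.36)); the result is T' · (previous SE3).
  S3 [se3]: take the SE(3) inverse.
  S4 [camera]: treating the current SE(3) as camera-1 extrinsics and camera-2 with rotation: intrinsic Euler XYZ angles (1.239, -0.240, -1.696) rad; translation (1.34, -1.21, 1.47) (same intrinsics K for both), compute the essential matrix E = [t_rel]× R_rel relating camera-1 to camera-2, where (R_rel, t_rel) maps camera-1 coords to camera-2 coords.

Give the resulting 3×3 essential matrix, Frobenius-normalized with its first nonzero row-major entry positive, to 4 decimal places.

after S1 (compose_se3): R=[0.5115 -0.5519 0.6586; -0.7096 0.1610 0.6860; -0.4847 -0.8182 -0.3093], t=(-0.7463, -1.0319, 0.2470)
after S2 (compose_se3): R=[0.7560 0.3453 0.5560; -0.6203 0.6490 0.4405; -0.2088 -0.6779 0.7049], t=(0.2201, -1.7567, -2.3371)
after S3 (invert_se3): R=[0.7560 -0.6203 -0.2088; 0.3453 0.6490 -0.6779; 0.5560 0.4405 0.7049], t=(-1.7441, -0.5203, 2.2986)
after S4 (essential): [0.5232 0.4644 -0.0584; 0.1188 -0.2608 -0.0813; -0.4215 0.4481 0.1999]

matrix = [0.5232 0.4644 -0.0584; 0.1188 -0.2608 -0.0813; -0.4215 0.4481 0.1999]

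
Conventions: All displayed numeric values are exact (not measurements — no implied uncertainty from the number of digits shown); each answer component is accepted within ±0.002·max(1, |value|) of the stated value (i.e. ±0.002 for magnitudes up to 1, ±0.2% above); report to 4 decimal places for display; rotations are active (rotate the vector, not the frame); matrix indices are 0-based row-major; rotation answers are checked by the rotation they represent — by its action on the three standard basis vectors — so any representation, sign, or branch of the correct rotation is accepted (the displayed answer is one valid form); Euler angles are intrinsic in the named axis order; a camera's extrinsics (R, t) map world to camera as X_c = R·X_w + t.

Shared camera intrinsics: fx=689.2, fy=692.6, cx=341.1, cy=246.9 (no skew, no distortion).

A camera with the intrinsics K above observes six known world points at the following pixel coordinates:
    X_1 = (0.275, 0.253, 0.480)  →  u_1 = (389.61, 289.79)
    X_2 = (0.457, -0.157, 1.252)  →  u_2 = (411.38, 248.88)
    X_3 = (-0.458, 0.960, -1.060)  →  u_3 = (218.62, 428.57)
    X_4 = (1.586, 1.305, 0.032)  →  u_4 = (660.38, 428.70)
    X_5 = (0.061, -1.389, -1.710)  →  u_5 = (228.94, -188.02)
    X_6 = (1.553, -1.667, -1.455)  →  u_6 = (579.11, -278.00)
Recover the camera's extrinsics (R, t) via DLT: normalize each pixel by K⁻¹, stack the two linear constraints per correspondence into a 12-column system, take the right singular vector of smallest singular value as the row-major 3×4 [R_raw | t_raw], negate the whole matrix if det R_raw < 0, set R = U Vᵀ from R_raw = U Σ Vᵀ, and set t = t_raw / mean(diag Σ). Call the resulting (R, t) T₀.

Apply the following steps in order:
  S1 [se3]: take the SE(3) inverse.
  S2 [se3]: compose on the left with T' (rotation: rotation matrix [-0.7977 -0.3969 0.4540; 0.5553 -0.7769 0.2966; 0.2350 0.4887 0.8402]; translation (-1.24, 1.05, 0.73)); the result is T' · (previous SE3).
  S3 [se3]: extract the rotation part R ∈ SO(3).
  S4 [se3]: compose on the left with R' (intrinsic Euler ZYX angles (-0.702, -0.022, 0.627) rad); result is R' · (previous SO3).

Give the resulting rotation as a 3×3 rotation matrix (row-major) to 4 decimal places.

rotation (matrix) = ((-0.5175, -0.7483, 0.4150), (0.6112, -0.6627, -0.4327), (0.5988, 0.0297, 0.8003))

source (pnp_recover): camera pose = R=[0.9787 0.1498 0.1404; -0.1776 0.9607 0.2134; -0.1029 -0.2337 0.9668], t=(-0.0600, -0.0200, 4.0899)
after S1 (invert_se3): R=[0.9787 -0.1776 -0.1029; 0.1498 0.9607 -0.2337; 0.1404 0.2134 0.9668], t=(0.4760, 0.9842, -3.9416)
after S2 (compose_se3): R=[-0.7765 -0.1427 0.6138; 0.4688 -0.7818 0.4112; 0.4211 0.6070 0.6739], t=(-3.7998, -0.6194, -1.9889)
after S3 (rot_of_se3): [-0.7765 -0.1427 0.6138; 0.4688 -0.7818 0.4112; 0.4211 0.6070 0.6739]
after S4 (compose_so3): [-0.5175 -0.7483 0.4150; 0.6112 -0.6627 -0.4327; 0.5988 0.0297 0.8003]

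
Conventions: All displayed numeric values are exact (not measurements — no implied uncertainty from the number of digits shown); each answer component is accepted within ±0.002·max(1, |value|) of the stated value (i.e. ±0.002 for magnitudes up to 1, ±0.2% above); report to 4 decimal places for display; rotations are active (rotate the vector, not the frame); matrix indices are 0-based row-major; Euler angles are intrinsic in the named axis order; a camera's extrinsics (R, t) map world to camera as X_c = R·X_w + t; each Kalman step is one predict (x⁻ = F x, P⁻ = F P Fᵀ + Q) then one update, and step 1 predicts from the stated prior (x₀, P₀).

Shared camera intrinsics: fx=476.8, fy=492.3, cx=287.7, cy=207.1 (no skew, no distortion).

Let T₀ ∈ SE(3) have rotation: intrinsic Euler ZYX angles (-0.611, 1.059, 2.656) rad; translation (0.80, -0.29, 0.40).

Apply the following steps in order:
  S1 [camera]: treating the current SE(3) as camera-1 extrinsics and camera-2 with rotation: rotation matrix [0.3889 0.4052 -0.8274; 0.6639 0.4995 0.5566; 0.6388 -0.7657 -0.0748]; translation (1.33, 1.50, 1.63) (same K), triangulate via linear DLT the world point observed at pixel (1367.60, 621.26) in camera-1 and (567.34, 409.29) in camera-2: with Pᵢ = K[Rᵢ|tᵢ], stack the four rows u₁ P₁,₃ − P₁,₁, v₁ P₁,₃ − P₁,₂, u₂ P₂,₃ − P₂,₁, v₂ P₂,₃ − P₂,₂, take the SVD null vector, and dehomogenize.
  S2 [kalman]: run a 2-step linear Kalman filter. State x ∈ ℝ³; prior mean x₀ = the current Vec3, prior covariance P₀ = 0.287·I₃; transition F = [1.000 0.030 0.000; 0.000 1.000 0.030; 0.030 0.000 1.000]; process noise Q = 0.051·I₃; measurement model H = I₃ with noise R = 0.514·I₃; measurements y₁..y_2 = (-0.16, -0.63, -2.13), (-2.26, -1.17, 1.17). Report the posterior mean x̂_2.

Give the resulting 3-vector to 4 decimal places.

after S1 (triangulate): (-0.1544, -0.7201, -0.3106)
after S2 (kf_track): (-0.8698, -0.8760, -0.3270)

result = (-0.8698, -0.8760, -0.3270)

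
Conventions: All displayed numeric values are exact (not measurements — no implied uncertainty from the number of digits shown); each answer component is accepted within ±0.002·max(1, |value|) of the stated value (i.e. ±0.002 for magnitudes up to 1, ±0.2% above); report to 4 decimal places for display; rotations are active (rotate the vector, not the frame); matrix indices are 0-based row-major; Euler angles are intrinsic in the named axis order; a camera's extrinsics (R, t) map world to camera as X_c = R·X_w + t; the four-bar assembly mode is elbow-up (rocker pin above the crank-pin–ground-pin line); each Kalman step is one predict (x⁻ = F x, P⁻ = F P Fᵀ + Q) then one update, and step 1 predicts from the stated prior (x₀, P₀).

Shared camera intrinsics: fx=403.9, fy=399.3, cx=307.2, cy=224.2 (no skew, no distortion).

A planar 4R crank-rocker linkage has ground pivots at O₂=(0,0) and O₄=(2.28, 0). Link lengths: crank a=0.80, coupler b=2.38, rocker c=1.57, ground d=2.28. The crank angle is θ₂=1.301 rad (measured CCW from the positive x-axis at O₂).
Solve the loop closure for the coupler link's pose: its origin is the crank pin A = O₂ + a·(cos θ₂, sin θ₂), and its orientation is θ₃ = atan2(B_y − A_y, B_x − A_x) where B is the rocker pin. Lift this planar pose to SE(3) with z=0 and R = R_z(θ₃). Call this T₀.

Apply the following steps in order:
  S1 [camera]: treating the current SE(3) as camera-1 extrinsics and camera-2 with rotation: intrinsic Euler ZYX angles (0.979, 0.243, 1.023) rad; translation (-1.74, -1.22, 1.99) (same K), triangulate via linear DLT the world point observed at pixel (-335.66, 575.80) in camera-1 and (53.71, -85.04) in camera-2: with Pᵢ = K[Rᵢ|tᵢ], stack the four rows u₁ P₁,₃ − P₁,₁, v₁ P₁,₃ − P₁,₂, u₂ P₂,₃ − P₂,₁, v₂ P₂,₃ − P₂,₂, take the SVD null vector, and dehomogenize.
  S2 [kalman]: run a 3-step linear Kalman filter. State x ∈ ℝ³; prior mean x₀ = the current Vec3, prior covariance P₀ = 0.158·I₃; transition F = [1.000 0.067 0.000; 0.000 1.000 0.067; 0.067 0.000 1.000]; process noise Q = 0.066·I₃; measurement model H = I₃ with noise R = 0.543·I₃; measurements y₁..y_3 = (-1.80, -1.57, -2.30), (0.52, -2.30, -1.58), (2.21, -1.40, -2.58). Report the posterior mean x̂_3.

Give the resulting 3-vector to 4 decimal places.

result = (-0.1751, -0.9174, -1.2144)

source (fourbar_fk): coupler pose = R=[0.9435 -0.3314 0.0000; 0.3314 0.9435 0.0000; 0.0000 0.0000 1.0000], t=(0.2132, 0.7711, 0.0000)
after S1 (triangulate): (-1.5375, 0.5565, 0.8933)
after S2 (kf_track): (-0.1751, -0.9174, -1.2144)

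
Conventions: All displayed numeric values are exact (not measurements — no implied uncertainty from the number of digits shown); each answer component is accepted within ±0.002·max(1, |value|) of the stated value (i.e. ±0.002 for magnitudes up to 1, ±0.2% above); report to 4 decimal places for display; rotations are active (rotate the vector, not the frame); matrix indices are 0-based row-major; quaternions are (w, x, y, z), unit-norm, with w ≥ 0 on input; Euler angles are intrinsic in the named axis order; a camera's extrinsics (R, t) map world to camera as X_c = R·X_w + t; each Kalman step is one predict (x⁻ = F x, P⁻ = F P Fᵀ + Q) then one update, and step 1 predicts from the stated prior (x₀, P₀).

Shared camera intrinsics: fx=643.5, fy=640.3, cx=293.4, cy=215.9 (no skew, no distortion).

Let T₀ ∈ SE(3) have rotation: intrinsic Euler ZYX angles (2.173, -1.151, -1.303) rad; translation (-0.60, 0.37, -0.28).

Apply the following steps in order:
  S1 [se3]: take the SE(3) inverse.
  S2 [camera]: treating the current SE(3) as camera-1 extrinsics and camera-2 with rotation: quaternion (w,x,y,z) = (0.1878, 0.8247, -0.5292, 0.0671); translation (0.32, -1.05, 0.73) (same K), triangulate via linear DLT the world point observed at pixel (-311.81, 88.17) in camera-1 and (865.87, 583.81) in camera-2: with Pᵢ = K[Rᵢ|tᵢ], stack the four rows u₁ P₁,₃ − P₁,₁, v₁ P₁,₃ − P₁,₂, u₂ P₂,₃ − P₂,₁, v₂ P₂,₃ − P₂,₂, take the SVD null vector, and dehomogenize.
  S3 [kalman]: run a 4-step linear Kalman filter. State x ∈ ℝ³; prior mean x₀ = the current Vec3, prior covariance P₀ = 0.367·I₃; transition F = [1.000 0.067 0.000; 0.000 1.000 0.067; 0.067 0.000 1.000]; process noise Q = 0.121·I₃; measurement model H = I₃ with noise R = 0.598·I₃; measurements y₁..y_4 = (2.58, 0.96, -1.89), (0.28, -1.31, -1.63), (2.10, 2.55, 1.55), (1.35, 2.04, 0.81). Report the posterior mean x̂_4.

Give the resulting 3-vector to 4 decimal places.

after S1 (invert_se3): R=[-0.2309 0.3359 0.9132; -0.7169 0.5758 -0.3930; -0.6578 -0.7454 0.1078], t=(-0.0071, -0.7532, -0.0887)
after S2 (triangulate): (-1.0023, -1.2194, -1.1889)
after S3 (kf_track): (1.2770, 1.0792, 0.2006)

result = (1.2770, 1.0792, 0.2006)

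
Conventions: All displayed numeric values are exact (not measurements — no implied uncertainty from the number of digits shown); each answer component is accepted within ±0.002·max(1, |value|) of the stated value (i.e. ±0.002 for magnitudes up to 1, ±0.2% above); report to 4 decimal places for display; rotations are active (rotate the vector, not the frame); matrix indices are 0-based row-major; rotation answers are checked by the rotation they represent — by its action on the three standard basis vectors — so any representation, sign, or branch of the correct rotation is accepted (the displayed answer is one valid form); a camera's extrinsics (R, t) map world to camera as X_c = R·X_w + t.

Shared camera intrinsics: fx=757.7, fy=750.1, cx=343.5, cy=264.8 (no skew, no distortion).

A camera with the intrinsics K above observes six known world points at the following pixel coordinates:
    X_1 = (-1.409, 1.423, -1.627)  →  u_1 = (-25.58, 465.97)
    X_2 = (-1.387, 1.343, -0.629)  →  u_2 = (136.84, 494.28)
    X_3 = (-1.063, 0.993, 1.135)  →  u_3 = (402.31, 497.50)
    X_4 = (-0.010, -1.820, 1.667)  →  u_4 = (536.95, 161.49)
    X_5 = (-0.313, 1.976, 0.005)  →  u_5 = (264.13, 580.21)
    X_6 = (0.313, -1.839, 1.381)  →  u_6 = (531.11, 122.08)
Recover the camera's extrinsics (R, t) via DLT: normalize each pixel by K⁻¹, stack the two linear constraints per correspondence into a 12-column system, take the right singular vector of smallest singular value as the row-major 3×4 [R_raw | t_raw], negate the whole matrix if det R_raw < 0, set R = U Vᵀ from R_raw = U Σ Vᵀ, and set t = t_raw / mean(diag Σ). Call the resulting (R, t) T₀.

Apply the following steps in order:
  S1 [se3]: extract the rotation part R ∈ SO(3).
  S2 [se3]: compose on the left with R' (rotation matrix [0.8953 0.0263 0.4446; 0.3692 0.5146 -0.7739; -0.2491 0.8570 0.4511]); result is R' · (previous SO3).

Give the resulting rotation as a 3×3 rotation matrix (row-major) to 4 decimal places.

rotation (matrix) = ((0.0224, -0.3584, 0.9333), (0.4519, 0.8364, 0.3103), (-0.8918, 0.4148, 0.1807))

source (pnp_recover): camera pose = R=[0.4091 -0.1155 0.9052; -0.5312 0.7765 0.3391; -0.7420 -0.6195 0.2563], t=(-0.0599, -0.0501, 4.9199)
after S1 (rot_of_se3): [0.4091 -0.1155 0.9052; -0.5312 0.7765 0.3391; -0.7420 -0.6195 0.2563]
after S2 (compose_so3): [0.0224 -0.3584 0.9333; 0.4519 0.8364 0.3103; -0.8918 0.4148 0.1807]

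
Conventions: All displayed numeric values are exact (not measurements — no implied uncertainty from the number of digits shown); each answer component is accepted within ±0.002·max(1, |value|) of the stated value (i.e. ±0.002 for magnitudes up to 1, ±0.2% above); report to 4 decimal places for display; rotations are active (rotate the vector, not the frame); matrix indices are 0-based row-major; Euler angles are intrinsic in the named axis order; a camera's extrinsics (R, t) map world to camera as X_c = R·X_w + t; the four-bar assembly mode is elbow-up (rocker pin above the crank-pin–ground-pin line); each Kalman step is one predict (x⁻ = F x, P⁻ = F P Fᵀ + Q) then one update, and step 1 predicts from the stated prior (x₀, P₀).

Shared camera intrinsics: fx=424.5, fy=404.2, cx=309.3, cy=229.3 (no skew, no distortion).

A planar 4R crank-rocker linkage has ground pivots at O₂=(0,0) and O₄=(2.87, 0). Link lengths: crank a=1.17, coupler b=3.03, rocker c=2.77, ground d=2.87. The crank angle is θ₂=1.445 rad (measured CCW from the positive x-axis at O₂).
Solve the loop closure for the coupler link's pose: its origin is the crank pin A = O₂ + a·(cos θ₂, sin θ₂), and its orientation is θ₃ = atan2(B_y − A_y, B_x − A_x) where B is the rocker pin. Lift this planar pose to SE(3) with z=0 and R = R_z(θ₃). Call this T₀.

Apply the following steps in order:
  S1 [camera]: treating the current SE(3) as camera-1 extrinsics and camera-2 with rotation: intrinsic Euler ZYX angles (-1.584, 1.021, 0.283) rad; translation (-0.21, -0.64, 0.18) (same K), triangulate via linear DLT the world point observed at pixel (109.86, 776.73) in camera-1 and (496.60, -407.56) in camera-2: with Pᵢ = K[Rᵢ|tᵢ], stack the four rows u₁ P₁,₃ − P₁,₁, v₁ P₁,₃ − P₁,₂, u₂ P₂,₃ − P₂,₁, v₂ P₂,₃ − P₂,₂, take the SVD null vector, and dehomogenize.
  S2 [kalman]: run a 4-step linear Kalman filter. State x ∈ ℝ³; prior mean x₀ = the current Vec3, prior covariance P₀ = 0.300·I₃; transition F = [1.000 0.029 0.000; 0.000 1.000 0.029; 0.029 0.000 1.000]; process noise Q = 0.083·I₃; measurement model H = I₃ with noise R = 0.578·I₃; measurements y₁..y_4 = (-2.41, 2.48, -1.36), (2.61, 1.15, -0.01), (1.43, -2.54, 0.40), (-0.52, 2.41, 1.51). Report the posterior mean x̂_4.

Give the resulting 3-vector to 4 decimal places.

source (fourbar_fk): coupler pose = R=[0.8482 -0.5297 0.0000; 0.5297 0.8482 0.0000; 0.0000 0.0000 1.0000], t=(0.1468, 1.1608, 0.0000)
after S1 (triangulate): (-0.2270, 1.3386, 1.6066)
after S2 (kf_track): (0.2946, 0.9464, 0.7046)

result = (0.2946, 0.9464, 0.7046)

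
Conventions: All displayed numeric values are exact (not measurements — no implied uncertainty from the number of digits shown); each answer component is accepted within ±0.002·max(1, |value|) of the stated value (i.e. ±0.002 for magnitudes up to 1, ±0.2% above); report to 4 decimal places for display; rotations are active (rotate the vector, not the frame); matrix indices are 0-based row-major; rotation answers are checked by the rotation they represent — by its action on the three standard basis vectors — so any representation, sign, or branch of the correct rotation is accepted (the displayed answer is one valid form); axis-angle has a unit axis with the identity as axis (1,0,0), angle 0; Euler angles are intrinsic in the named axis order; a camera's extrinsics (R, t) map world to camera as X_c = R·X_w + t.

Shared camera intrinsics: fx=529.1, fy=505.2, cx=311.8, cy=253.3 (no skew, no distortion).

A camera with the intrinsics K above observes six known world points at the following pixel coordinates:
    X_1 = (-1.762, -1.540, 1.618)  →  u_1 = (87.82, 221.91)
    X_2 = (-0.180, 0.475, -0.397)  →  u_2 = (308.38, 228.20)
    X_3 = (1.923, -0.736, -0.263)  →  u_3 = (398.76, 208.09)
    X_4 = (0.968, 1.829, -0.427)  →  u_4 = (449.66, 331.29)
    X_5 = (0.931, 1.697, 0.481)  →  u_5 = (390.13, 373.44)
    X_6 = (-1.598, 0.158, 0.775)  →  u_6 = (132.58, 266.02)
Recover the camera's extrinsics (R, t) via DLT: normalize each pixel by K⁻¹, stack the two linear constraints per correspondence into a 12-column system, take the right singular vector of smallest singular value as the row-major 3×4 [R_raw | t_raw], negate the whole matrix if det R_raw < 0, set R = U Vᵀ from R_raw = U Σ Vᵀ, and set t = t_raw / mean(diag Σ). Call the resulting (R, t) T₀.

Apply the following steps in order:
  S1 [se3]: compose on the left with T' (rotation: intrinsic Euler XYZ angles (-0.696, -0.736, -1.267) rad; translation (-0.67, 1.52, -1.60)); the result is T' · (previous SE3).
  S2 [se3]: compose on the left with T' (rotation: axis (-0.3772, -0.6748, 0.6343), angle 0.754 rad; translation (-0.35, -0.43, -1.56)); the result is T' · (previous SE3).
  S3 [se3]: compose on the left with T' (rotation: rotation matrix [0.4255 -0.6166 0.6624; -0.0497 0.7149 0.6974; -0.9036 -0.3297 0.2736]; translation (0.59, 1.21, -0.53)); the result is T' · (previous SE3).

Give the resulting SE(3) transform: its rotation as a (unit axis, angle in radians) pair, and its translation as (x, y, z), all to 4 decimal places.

rotation (axis_angle) = ((-0.5969, -0.7931, 0.1211), 1.5963), translation = (-5.3930, -0.4216, 4.0741)

source (pnp_recover): camera pose = R=[0.8180 0.3207 -0.4775; 0.1541 0.6775 0.7192; 0.5541 -0.6619 0.5048], t=(-0.2300, -0.2800, 6.0794)
after S1 (compose_se3): R=[-0.0816 0.9946 0.0638; -0.1317 -0.0743 0.9885; 0.9879 0.0723 0.1370], t=(-5.0003, 4.3684, 1.5978)
after S2 (compose_se3): R=[-0.5350 0.7525 -0.3842; -0.0128 0.4475 0.8942; 0.8448 0.4833 -0.2297], t=(-6.6250, 1.0046, -3.8414)
after S3 (compose_se3): R=[0.3398 0.3644 -0.8670; 0.6066 0.6196 0.4982; 0.7187 -0.6952 -0.0105], t=(-5.3930, -0.4216, 4.0741)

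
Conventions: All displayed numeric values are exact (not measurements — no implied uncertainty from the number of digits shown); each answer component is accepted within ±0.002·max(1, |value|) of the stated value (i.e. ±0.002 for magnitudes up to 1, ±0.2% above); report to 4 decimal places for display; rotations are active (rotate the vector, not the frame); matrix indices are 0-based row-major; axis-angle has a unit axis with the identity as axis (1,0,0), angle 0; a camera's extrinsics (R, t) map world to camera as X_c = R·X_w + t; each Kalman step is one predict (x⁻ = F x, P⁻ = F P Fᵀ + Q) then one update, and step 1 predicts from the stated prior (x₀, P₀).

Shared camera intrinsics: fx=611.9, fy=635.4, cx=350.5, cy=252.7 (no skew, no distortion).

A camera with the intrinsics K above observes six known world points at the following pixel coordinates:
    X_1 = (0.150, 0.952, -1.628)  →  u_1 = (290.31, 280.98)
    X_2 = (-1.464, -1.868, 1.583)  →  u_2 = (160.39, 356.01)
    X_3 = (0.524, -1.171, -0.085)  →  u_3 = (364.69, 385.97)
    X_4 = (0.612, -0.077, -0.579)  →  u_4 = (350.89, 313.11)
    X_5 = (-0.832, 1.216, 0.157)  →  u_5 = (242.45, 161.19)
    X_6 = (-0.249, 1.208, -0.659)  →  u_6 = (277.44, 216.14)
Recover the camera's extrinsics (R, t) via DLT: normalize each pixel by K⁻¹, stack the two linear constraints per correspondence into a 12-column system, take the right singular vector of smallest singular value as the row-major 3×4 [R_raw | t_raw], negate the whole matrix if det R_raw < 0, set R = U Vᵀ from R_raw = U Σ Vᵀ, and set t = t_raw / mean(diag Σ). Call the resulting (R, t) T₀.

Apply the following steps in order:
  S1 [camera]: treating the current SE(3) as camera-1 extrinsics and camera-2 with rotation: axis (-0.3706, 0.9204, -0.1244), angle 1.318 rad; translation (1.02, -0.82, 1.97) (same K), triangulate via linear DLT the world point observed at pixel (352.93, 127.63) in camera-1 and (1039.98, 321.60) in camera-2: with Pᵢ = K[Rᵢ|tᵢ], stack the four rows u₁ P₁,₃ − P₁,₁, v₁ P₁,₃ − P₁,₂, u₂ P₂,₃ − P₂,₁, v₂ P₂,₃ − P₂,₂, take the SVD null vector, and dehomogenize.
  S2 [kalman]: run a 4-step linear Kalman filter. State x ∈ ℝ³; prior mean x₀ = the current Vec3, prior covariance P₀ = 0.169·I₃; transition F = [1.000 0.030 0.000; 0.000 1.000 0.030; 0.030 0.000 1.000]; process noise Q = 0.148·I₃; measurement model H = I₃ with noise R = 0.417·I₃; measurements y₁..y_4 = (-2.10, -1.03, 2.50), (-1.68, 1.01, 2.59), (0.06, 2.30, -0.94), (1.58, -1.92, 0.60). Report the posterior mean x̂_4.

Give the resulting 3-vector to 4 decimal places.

result = (0.3427, -0.0967, 0.6801)

source (pnp_recover): camera pose = R=[0.9481 -0.0602 0.3123; 0.1356 -0.8116 -0.5683; 0.2876 0.5812 -0.7613], t=(-0.4001, 0.2001, 6.5217)
after S1 (triangulate): (0.0593, 0.7774, 1.3273)
after S2 (kf_track): (0.3427, -0.0967, 0.6801)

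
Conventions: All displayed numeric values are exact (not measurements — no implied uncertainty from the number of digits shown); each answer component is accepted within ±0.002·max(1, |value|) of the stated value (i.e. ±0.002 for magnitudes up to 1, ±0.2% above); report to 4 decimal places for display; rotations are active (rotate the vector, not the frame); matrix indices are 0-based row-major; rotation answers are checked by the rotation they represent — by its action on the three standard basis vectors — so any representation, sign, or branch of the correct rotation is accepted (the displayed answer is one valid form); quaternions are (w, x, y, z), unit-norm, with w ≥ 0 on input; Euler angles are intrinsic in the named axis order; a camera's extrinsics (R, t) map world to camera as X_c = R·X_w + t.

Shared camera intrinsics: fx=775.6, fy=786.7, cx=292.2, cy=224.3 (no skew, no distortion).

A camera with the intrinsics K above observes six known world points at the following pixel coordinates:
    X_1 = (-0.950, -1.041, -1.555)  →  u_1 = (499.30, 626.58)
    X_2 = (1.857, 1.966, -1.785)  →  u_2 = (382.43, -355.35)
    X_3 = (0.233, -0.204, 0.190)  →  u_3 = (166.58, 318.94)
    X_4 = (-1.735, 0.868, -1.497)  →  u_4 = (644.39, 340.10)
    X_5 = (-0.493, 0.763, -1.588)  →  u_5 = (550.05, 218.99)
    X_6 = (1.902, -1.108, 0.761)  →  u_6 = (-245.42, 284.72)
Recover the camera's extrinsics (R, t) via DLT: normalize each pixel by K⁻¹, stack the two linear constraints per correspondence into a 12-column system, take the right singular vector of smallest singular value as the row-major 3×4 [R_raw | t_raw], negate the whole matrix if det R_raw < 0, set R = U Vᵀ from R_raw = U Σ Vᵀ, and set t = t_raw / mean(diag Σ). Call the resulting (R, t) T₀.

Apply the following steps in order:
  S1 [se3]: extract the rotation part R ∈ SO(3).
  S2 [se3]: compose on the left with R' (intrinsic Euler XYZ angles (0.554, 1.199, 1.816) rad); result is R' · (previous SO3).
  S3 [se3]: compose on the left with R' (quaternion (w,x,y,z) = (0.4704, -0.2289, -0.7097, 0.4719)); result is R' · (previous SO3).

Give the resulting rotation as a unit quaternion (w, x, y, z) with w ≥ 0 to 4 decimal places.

source (pnp_recover): camera pose = R=[-0.6448 0.3927 -0.6557; -0.6189 -0.7717 0.1465; -0.4485 0.5003 0.7406], t=(-0.3600, 0.4900, 4.4802)
after S1 (rot_of_se3): [-0.6448 0.3927 -0.6557; -0.6189 -0.7717 0.1465; -0.4485 0.5003 0.7406]
after S2 (compose_so3): [-0.1429 0.7035 0.6962; 0.0525 0.7078 -0.7044; -0.9884 -0.0641 -0.1381]
after S3 (compose_so3): [0.9318 -0.3461 -0.1093; 0.3629 0.8884 0.2812; -0.0002 -0.3016 0.9534]

rotation (quat) = (0.9713, -0.1500, -0.0281, 0.1825)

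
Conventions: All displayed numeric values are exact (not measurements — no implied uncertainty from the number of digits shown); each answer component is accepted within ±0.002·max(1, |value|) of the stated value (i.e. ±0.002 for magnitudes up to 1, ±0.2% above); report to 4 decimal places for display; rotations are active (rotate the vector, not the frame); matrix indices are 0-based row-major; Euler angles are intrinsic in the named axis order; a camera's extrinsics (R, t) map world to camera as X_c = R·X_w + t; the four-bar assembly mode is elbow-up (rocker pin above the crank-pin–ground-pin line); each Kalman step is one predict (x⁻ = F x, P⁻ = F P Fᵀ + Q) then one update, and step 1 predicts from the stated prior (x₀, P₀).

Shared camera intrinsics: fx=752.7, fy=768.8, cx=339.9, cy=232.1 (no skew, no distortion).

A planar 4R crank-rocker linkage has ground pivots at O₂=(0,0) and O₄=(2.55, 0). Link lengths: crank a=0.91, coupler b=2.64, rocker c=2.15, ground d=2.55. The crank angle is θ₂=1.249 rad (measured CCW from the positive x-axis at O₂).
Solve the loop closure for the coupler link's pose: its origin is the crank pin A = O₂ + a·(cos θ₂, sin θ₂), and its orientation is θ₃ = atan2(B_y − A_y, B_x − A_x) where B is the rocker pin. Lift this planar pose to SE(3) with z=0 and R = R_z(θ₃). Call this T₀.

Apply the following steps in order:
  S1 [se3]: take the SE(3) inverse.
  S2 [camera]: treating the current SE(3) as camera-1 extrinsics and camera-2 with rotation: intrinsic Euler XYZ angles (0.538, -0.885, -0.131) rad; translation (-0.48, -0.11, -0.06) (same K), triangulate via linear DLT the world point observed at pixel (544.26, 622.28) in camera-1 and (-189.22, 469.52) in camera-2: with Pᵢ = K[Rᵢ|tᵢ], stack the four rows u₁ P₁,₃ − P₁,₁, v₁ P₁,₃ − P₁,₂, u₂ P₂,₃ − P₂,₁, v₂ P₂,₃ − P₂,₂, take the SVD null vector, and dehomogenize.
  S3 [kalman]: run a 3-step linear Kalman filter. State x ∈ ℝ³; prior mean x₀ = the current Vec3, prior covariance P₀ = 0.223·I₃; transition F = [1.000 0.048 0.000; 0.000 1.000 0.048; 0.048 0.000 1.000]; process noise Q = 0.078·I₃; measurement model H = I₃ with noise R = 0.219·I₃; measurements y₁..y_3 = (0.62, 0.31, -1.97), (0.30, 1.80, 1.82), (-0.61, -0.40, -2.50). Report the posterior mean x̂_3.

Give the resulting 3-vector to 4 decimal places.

source (fourbar_fk): coupler pose = R=[0.8733 -0.4872 0.0000; 0.4872 0.8733 0.0000; 0.0000 0.0000 1.0000], t=(0.2878, 0.8633, 0.0000)
after S1 (invert_se3): R=[0.8733 0.4872 0.0000; -0.4872 0.8733 0.0000; 0.0000 0.0000 1.0000], t=(-0.6720, -0.6137, 0.0000)
after S2 (triangulate): (0.2690, 1.9269, 1.8482)
after S3 (kf_track): (-0.0528, 0.5520, -0.7747)

result = (-0.0528, 0.5520, -0.7747)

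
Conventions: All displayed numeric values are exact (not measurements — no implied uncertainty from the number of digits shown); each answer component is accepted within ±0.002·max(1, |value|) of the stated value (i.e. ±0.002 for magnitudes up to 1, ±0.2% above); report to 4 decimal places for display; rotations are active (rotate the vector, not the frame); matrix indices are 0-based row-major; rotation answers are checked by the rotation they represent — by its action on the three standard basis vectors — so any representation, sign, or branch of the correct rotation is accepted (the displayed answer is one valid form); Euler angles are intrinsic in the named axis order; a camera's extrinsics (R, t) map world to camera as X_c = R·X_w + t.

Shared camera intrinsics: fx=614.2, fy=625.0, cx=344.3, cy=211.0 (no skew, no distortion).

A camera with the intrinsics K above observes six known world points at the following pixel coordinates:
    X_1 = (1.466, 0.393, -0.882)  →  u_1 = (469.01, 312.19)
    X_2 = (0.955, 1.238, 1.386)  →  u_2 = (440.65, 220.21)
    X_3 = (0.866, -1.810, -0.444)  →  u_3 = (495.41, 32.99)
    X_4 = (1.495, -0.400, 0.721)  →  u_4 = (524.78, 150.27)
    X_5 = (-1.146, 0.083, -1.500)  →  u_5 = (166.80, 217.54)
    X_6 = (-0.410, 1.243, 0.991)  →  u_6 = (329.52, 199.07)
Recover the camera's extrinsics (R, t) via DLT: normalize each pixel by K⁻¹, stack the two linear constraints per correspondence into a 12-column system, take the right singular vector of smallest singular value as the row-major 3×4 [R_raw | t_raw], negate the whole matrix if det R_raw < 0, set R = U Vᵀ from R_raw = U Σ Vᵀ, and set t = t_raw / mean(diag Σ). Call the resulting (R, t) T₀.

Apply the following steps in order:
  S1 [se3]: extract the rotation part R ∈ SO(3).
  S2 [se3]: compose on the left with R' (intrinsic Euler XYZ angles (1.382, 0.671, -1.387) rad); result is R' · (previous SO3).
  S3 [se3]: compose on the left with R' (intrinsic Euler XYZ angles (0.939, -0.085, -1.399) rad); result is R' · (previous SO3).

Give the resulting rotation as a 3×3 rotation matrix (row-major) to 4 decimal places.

rotation (matrix) = ((0.3963, 0.1601, -0.9041), (0.5612, -0.8216, 0.1005), (-0.7267, -0.5472, -0.4154))

source (pnp_recover): camera pose = R=[0.9246 -0.1875 0.3316; 0.3489 0.7662 -0.5397; -0.1529 0.6147 0.7738], t=(0.1000, -0.4200, 6.0302)
after S1 (rot_of_se3): [0.9246 -0.1875 0.3316; 0.3489 0.7662 -0.5397; -0.1529 0.6147 0.7738]
after S2 (compose_so3): [0.3059 0.9453 0.1130; 0.2717 0.0271 -0.9620; -0.9125 0.3250 -0.2485]
after S3 (compose_so3): [0.3963 0.1601 -0.9041; 0.5612 -0.8216 0.1005; -0.7267 -0.5472 -0.4154]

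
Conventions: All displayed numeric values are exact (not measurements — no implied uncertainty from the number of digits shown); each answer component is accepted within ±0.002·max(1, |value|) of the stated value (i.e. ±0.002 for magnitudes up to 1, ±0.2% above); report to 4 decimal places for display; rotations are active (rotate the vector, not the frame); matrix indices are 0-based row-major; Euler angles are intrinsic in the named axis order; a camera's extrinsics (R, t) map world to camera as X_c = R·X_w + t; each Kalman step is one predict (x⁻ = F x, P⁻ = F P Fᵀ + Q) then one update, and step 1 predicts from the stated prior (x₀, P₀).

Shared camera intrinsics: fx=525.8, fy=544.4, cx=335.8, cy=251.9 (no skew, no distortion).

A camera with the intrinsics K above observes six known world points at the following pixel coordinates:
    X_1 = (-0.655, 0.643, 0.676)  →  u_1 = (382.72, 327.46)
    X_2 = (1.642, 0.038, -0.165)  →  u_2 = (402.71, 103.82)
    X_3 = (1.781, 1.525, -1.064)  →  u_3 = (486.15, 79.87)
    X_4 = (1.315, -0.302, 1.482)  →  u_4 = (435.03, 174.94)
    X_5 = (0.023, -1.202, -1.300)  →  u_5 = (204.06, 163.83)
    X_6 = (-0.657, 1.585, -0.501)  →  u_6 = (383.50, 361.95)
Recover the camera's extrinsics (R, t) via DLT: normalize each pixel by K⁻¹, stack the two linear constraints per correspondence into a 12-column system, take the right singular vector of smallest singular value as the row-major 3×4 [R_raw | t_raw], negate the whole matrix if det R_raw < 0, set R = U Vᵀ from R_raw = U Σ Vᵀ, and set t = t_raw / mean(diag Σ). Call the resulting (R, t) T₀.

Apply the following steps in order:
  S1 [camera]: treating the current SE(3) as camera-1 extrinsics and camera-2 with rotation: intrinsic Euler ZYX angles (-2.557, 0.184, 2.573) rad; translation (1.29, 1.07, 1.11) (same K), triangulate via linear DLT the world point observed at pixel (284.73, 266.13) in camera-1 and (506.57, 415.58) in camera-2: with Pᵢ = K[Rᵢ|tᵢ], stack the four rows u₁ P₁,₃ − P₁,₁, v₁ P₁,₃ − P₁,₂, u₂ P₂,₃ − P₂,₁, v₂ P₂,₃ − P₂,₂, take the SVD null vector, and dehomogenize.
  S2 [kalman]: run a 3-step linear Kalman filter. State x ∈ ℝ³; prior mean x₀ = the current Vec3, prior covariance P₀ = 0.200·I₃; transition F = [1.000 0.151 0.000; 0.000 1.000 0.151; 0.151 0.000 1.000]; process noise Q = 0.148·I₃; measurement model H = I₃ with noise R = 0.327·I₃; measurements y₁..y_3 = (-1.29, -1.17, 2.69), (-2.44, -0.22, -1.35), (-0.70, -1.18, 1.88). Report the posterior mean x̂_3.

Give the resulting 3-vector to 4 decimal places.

result = (-1.1165, -0.6289, 0.5129)

source (pnp_recover): camera pose = R=[0.4711 0.6336 0.6137; -0.8769 0.4117 0.2481; -0.0954 -0.6550 0.7496], t=(0.0501, -0.1299, 6.1700)
after S1 (triangulate): (-0.2030, 1.2492, -1.8467)
after S2 (kf_track): (-1.1165, -0.6289, 0.5129)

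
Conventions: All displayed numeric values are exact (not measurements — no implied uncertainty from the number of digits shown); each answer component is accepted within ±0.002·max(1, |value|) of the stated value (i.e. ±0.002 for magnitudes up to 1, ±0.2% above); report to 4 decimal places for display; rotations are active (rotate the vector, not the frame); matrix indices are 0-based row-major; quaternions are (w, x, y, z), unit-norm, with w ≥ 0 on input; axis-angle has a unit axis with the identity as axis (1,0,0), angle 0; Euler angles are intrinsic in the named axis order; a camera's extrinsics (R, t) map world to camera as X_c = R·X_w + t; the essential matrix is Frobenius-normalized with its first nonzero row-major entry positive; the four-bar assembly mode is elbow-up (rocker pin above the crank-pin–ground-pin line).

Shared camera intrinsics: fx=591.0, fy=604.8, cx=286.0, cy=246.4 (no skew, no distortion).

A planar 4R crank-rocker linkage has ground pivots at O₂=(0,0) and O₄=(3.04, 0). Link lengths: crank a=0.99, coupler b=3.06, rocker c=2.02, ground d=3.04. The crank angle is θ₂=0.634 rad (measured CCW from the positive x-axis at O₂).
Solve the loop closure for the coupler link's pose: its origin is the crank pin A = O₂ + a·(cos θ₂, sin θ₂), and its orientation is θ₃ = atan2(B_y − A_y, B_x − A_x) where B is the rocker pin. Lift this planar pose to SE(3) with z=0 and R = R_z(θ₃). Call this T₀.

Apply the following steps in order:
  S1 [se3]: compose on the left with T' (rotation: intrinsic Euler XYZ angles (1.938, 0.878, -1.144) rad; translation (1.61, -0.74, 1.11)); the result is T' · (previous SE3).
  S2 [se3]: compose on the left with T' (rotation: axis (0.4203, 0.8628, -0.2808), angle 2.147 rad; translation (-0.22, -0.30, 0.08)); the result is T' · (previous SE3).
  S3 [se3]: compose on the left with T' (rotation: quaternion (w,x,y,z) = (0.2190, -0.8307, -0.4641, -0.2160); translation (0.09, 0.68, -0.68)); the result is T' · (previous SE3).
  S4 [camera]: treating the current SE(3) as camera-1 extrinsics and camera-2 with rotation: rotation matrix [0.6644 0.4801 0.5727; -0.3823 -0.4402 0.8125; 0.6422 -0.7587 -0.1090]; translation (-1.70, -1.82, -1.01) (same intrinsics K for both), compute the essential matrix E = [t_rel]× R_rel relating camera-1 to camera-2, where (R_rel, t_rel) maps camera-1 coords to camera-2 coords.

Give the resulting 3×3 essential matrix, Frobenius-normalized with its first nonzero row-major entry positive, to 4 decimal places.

source (fourbar_fk): coupler pose = R=[0.8938 -0.4486 0.0000; 0.4486 0.8938 0.0000; 0.0000 0.0000 1.0000], t=(0.7976, 0.5864, 0.0000)
after S1 (compose_se3): R=[0.4971 0.4010 0.7695; 0.7844 0.1715 -0.5961; -0.3710 0.8999 -0.2293], t=(2.1618, 0.0540, 0.8976)
after S2 (compose_se3): R=[0.2882 0.5145 -0.8076; 0.9058 -0.4199 0.0557; -0.3105 -0.7476 -0.5871], t=(-0.2789, -0.2176, -2.2592)
after S3 (compose_se3): R=[0.8730 -0.2349 -0.4275; -0.4091 0.1249 -0.9039; 0.2658 0.9640 0.0129], t=(-0.5826, -0.6806, 1.0305)
after S4 (essential): [0.3514 -0.0904 -0.2228; -0.4366 0.1237 0.3373; -0.4205 -0.0476 -0.5657]

matrix = [0.3514 -0.0904 -0.2228; -0.4366 0.1237 0.3373; -0.4205 -0.0476 -0.5657]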